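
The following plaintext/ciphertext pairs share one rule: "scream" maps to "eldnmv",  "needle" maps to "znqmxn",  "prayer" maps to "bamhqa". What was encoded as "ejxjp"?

The shifts repeat in a cycle of length 2: positions 0,1,… shift by +12, +9, then the pattern repeats.
Undoing it on ejxjp: e−12=s, j−9=a, x−12=l, j−9=a, p−12=d.

salad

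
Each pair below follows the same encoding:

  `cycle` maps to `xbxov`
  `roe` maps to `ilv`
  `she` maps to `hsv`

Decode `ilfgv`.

Each pair mirrors across the alphabet (c↔x, y↔b, c↔x): positions sum to 25. Letters are reflected about the middle of the alphabet (position → 25−position): Atbash.
Undoing it on ilfgv: i↔r, l↔o, f↔u, g↔t, v↔e.

route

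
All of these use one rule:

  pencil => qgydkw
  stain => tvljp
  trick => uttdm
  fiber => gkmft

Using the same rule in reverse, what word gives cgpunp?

Shifts by position in pencil: pos 0: p→q (+1), pos 1: e→g (+2), pos 2: n→y (+11), pos 3: c→d (+1), pos 4: i→k (+2), pos 5: l→w (+11) — repeating every 3. It's a Vigenère-style cipher with numeric key [1,2,11]: position i shifts by key[i mod 3].
Reversing it on cgpunp: c−1=b, g−2=e, p−11=e, u−1=t, n−2=l, p−11=e.

beetle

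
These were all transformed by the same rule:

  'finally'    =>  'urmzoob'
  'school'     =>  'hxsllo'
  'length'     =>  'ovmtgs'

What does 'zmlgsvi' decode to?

Each pair mirrors across the alphabet (f↔u, i↔r, n↔m): positions sum to 25. Each letter is replaced by its mirror in the alphabet: a↔z, b↔y, c↔x, and so on (the Atbash cipher).
Undoing it on zmlgsvi: z↔a, m↔n, l↔o, g↔t, s↔h, v↔e, i↔r.

another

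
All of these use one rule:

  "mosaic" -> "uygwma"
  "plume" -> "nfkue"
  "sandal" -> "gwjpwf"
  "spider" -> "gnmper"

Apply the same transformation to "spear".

gnewr

Treating letters as 0–25, the rule is x ↦ 15x + 22 (mod 26).
On spear: s(18)→15·18+22≡6=g; p(15)→15·15+22≡13=n; e(4)→15·4+22≡4=e; a(0)→15·0+22≡22=w; r(17)→15·17+22≡17=r (all mod 26).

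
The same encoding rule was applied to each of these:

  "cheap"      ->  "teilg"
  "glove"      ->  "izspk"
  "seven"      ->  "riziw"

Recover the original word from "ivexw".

The output letters match the input read backwards, each shifted +4: cheap reversed is paehc. Two steps: reverse the string, then apply a Caesar shift of +4.
Undoing it on ivexw: shift back: i−4=e, v−4=r, e−4=a, x−4=t, w−4=s → erats; then reverse → stare.

stare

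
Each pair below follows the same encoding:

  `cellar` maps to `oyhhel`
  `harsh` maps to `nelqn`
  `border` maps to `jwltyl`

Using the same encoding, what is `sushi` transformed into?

qaqns

c(2)→o(14) and e(4)→y(24) fit y≡5x+4 (mod 26); the inverse of 5 mod 26 is 21. This is an affine cipher: with a=0,…,z=25, each position x becomes (5x+4) mod 26.
Applying it to sushi: s(18)→5·18+4≡16=q; u(20)→5·20+4≡0=a; s(18)→5·18+4≡16=q; h(7)→5·7+4≡13=n; i(8)→5·8+4≡18=s (all mod 26).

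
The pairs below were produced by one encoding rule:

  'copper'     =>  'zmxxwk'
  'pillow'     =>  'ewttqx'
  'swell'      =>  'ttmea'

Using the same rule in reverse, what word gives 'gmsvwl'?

The output letters match the input read backwards, each shifted +8: copper reversed is reppoc. The word is reversed, then every letter is shifted forward by 8.
Decoding gmsvwl: shift back: g−8=y, m−8=e, s−8=k, v−8=n, w−8=o, l−8=d → yeknod; then reverse → donkey.

donkey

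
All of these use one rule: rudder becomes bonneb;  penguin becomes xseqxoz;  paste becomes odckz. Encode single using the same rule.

The output letters match the input read backwards, each shifted +10: rudder reversed is reddur. Two steps: reverse the string, then apply a Caesar shift of +10.
For single: reverse → elgnis; then shift: e+10=o, l+10=v, g+10=q, n+10=x, i+10=s, s+10=c.

ovqxsc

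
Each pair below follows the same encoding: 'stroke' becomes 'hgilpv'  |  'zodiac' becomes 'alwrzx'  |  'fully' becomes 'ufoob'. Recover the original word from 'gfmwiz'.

Each letter is replaced by its mirror in the alphabet: a↔z, b↔y, c↔x, and so on (the Atbash cipher).
Reversing it on gfmwiz: g↔t, f↔u, m↔n, w↔d, i↔r, z↔a.

tundra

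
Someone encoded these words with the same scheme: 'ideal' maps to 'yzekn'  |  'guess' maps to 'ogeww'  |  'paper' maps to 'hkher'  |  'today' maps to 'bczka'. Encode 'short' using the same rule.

Treating letters as 0–25, the rule is x ↦ 5x + 10 (mod 26).
On short: s(18)→5·18+10≡22=w; h(7)→5·7+10≡19=t; o(14)→5·14+10≡2=c; r(17)→5·17+10≡17=r; t(19)→5·19+10≡1=b (all mod 26).

wtcrb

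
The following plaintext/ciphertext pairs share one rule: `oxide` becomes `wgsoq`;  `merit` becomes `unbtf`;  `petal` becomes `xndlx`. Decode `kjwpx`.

In oxide: o→w is +8, x→g is +9, i→s is +10, d→o is +11 — the shift increases by 1 each position. The shift increases by 1 at each position, starting from +8: 8, 9, 10, ….
Reversing it on kjwpx: k−8=c, j−9=a, w−10=m, p−11=e, x−12=l.

camel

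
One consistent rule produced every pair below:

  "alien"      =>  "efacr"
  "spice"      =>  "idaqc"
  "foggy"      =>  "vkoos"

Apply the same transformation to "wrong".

a(0)→e(4) and l(11)→f(5) fit y≡19x+4 (mod 26); the inverse of 19 mod 26 is 11. This is an affine cipher: with a=0,…,z=25, each position x becomes (19x+4) mod 26.
Applying it to wrong: w(22)→19·22+4≡6=g; r(17)→19·17+4≡15=p; o(14)→19·14+4≡10=k; n(13)→19·13+4≡17=r; g(6)→19·6+4≡14=o (all mod 26).

gpkro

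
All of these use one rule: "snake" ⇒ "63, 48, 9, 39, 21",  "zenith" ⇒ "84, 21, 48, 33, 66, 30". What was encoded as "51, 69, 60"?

With a=1..z=26, the number is 3·pos + 6.
Reversing it on 51, 69, 60: 51→(51−6)÷3=15=o, 69→(69−6)÷3=21=u, 60→(60−6)÷3=18=r.

our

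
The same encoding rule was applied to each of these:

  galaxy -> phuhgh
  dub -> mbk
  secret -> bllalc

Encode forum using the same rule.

ovabv

The shift depends on letter class: consonant g→p is +9, but vowel a→h is +7. Two shifts are in play — +7 for a/e/i/o/u, +9 for every other letter.
On forum: f(cons)+9=o, o(vowel)+7=v, r(cons)+9=a, u(vowel)+7=b, m(cons)+9=v.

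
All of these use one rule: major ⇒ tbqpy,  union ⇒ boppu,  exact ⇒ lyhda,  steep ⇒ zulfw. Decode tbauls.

matter

Shifts by position in major: pos 0: m→t (+7), pos 1: a→b (+1), pos 2: j→q (+7), pos 3: o→p (+1) — repeating every 2. It's a Vigenère-style cipher with numeric key [7,1]: position i shifts by key[i mod 2].
Undoing it on tbauls: t−7=m, b−1=a, a−7=t, u−1=t, l−7=e, s−1=r.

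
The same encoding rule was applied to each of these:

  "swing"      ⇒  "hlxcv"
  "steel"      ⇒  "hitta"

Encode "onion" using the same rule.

This is a Caesar cipher with shift 15.
On onion: o+15=d, n+15=c, i+15=x, o+15=d, n+15=c.

dcxdc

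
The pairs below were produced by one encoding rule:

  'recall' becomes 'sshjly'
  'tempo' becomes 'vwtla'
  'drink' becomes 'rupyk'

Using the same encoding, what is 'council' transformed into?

The output letters match the input read backwards, each shifted +7: recall reversed is llacer. Two steps: reverse the string, then apply a Caesar shift of +7.
On council: reverse → licnuoc; then shift: l+7=s, i+7=p, c+7=j, n+7=u, u+7=b, o+7=v, c+7=j.

spjubvj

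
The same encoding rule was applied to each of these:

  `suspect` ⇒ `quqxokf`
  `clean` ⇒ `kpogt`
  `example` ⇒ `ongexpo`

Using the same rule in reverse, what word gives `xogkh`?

peach

Treating letters as 0–25, the rule is x ↦ 15x + 6 (mod 26).
Undoing it on xogkh: x(23)→7·(23−6)≡15=p; o(14)→7·(14−6)≡4=e; g(6)→7·(6−6)≡0=a; k(10)→7·(10−6)≡2=c; h(7)→7·(7−6)≡7=h (all mod 26).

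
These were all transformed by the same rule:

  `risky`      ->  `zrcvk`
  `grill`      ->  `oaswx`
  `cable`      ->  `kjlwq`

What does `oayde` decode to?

Letter i (0-indexed) is shifted by i+8, so successive shifts are 8, 9, 10, ….
Reversing it on oayde: o−8=g, a−9=r, y−10=o, d−11=s, e−12=s.

gross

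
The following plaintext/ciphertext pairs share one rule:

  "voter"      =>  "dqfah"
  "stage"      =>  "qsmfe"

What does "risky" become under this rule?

Read the word backwards and shift each letter +12.
For risky: reverse → yksir; then shift: y+12=k, k+12=w, s+12=e, i+12=u, r+12=d.

kweud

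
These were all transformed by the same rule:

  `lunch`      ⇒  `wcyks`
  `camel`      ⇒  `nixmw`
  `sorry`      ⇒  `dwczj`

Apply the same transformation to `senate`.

dmyiem

Shifts by position in lunch: pos 0: l→w (+11), pos 1: u→c (+8), pos 2: n→y (+11), pos 3: c→k (+8) — repeating every 2. The shifts repeat in a cycle of length 2: positions 0,1,… shift by +11, +8, then the pattern repeats.
Applying it to senate: s+11=d, e+8=m, n+11=y, a+8=i, t+11=e, e+8=m.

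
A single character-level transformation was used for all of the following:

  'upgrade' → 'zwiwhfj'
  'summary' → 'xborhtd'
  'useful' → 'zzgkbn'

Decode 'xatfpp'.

Shifts by position in upgrade: pos 0: u→z (+5), pos 1: p→w (+7), pos 2: g→i (+2), pos 3: r→w (+5), pos 4: a→h (+7), pos 5: d→f (+2) — repeating every 3. The shifts repeat in a cycle of length 3: positions 0,1,… shift by +5, +7, +2, then the pattern repeats.
Reversing it on xatfpp: x−5=s, a−7=t, t−2=r, f−5=a, p−7=i, p−2=n.

strain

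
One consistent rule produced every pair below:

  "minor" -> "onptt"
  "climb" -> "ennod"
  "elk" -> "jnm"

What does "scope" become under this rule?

uetrj

The rule splits by letter class: vowels +5, consonants +2.
On scope: s(cons)+2=u, c(cons)+2=e, o(vowel)+5=t, p(cons)+2=r, e(vowel)+5=j.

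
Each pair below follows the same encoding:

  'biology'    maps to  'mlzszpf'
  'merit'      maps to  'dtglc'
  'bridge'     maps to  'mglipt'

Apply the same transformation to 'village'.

ylssbpt

b(1)→m(12) and i(8)→l(11) fit y≡11x+1 (mod 26); the inverse of 11 mod 26 is 19. Treating letters as 0–25, the rule is x ↦ 11x + 1 (mod 26).
Applying it to village: v(21)→11·21+1≡24=y; i(8)→11·8+1≡11=l; l(11)→11·11+1≡18=s; l(11)→11·11+1≡18=s; a(0)→11·0+1≡1=b; g(6)→11·6+1≡15=p; e(4)→11·4+1≡19=t (all mod 26).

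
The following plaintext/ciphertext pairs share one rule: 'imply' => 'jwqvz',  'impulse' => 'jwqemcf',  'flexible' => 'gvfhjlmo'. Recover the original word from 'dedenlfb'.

cucumber

Shifts by position in imply: pos 0: i→j (+1), pos 1: m→w (+10), pos 2: p→q (+1), pos 3: l→v (+10) — repeating every 2. A repeating key of period 2 is used — shifts +1, +10 over and over.
Decoding dedenlfb: d−1=c, e−10=u, d−1=c, e−10=u, n−1=m, l−10=b, f−1=e, b−10=r.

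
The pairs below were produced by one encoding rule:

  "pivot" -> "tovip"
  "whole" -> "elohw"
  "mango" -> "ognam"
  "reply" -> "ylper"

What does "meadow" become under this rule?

The output letters match the input read backwards: pivot reversed is tovip. It's just the letters in reverse order.
For meadow: reverse → wodaem.

wodaem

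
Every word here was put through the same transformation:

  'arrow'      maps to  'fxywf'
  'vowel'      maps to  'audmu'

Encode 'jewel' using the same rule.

The shift increases by 1 at each position, starting from +5: 5, 6, 7, ….
Applying it to jewel: j+5=o, e+6=k, w+7=d, e+8=m, l+9=u.

okdmu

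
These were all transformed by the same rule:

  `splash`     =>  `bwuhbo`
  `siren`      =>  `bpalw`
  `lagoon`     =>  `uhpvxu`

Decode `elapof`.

verify

Shifts by position in splash: pos 0: s→b (+9), pos 1: p→w (+7), pos 2: l→u (+9), pos 3: a→h (+7) — repeating every 2. The shifts repeat in a cycle of length 2: positions 0,1,… shift by +9, +7, then the pattern repeats.
Reversing it on elapof: e−9=v, l−7=e, a−9=r, p−7=i, o−9=f, f−7=y.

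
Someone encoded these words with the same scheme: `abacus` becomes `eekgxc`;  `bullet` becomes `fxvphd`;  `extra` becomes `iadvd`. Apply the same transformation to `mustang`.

qxcxdxk

Shifts by position in abacus: pos 0: a→e (+4), pos 1: b→e (+3), pos 2: a→k (+10), pos 3: c→g (+4), pos 4: u→x (+3), pos 5: s→c (+10) — repeating every 3. It's a Vigenère-style cipher with numeric key [4,3,10]: position i shifts by key[i mod 3].
Applying it to mustang: m+4=q, u+3=x, s+10=c, t+4=x, a+3=d, n+10=x, g+4=k.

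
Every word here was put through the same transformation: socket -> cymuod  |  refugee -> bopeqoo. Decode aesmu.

quick

Every letter moves 10 places later in the alphabet, wrapping around z→a.
Reversing it on aesmu: a−10=q, e−10=u, s−10=i, m−10=c, u−10=k.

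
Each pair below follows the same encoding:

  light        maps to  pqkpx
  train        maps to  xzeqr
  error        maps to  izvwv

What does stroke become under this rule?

wbvwom

Shifts by position in light: pos 0: l→p (+4), pos 1: i→q (+8), pos 2: g→k (+4), pos 3: h→p (+8) — repeating every 2. It's a Vigenère-style cipher with numeric key [4,8]: position i shifts by key[i mod 2].
On stroke: s+4=w, t+8=b, r+4=v, o+8=w, k+4=o, e+8=m.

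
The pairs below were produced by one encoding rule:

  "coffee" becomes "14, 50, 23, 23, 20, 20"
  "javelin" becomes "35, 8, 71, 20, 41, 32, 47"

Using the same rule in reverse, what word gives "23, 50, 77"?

fox

c(#3)→14 and o(#15)→50: differences scale by 3, so n = 3·pos + 5. The formula is n = 3×(alphabet index, a=1) + 5.
Decoding 23, 50, 77: 23→(23−5)÷3=6=f, 50→(50−5)÷3=15=o, 77→(77−5)÷3=24=x.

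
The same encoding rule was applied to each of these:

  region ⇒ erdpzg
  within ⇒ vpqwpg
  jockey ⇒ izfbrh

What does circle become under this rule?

r(17)→e(4) and e(4)→r(17) fit y≡19x+19 (mod 26); the inverse of 19 mod 26 is 11. Each letter's alphabet position (a=0..z=25) is mapped through 19·x+19 mod 26 — an affine cipher.
For circle: c(2)→19·2+19≡5=f; i(8)→19·8+19≡15=p; r(17)→19·17+19≡4=e; c(2)→19·2+19≡5=f; l(11)→19·11+19≡20=u; e(4)→19·4+19≡17=r (all mod 26).

fpefur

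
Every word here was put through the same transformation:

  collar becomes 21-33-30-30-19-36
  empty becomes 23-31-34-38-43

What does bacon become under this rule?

20-19-21-33-32

c is letter #3 and maps to 21: an offset of 18. Each letter is replaced by its alphabet position (a=1..z=26) + 18.
For bacon: b=2→20, a=1→19, c=3→21, o=15→33, n=14→32.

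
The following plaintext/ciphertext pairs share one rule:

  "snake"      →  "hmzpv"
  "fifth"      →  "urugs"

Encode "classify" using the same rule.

Each pair mirrors across the alphabet (s↔h, n↔m, a↔z): positions sum to 25. This is the alphabet-reversal cipher (Atbash): a becomes z, b becomes y, etc.
On classify: c↔x, l↔o, a↔z, s↔h, s↔h, i↔r, f↔u, y↔b.

xozhhrub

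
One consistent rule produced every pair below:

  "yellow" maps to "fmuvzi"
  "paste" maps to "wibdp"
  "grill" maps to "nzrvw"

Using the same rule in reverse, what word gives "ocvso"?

In yellow: y→f is +7, e→m is +8, l→u is +9, l→v is +10 — the shift increases by 1 each position. Each letter shifts forward by (position + 7), i.e. 7, 8, 9, … — the shift grows by one for each successive letter.
Decoding ocvso: o−7=h, c−8=u, v−9=m, s−10=i, o−11=d.

humid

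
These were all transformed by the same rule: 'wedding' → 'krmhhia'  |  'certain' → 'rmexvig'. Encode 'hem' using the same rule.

qil

The output letters match the input read backwards, each shifted +4: wedding reversed is gniddew. The word is reversed, then every letter is shifted forward by 4.
On hem: reverse → meh; then shift: m+4=q, e+4=i, h+4=l.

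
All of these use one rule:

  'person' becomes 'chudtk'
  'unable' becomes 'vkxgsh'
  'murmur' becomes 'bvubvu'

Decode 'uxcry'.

rapid

p(15)→c(2) and e(4)→h(7) fit y≡9x+23 (mod 26); the inverse of 9 mod 26 is 3. Treating letters as 0–25, the rule is x ↦ 9x + 23 (mod 26).
Undoing it on uxcry: u(20)→3·(20−23)≡17=r; x(23)→3·(23−23)≡0=a; c(2)→3·(2−23)≡15=p; r(17)→3·(17−23)≡8=i; y(24)→3·(24−23)≡3=d (all mod 26).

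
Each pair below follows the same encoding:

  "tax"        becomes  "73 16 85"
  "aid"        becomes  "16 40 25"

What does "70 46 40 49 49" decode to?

t(#20)→73 and a(#1)→16: differences scale by 3, so n = 3·pos + 13. With a=1..z=26, the number is 3·pos + 13.
Decoding 70 46 40 49 49: 70→(70−13)÷3=19=s, 46→(46−13)÷3=11=k, 40→(40−13)÷3=9=i, 49→(49−13)÷3=12=l, 49→(49−13)÷3=12=l.

skill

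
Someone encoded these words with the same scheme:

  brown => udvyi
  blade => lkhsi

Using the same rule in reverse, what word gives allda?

Two steps: reverse the string, then apply a Caesar shift of +7.
Undoing it on allda: shift back: a−7=t, l−7=e, l−7=e, d−7=w, a−7=t → teewt; then reverse → tweet.

tweet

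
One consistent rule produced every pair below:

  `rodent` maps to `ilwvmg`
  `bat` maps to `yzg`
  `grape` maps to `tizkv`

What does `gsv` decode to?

Each pair mirrors across the alphabet (r↔i, o↔l, d↔w): positions sum to 25. Letters are reflected about the middle of the alphabet (position → 25−position): Atbash.
Undoing it on gsv: g↔t, s↔h, v↔e.

the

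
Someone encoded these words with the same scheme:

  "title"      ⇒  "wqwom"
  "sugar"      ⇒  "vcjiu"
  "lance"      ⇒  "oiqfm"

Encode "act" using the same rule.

The shift depends on letter class: consonant t→w is +3, but vowel i→q is +8. Vowels shift forward by 8 and consonants shift forward by 3.
On act: a(vowel)+8=i, c(cons)+3=f, t(cons)+3=w.

ifw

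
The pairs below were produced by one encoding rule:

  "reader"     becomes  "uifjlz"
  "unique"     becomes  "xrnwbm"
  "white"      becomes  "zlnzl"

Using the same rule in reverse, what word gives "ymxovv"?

vision

In reader: r→u is +3, e→i is +4, a→f is +5, d→j is +6 — the shift increases by 1 each position. Letter i (0-indexed) is shifted by i+3, so successive shifts are 3, 4, 5, ….
Undoing it on ymxovv: y−3=v, m−4=i, x−5=s, o−6=i, v−7=o, v−8=n.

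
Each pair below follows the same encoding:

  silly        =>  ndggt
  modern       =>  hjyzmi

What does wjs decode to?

box

This is a Caesar cipher with shift 21.
Decoding wjs: w−21=b, j−21=o, s−21=x.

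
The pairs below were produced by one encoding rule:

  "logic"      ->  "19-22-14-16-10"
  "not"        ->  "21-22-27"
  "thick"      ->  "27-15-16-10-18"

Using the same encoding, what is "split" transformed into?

l is letter #12 and maps to 19: an offset of 7. The number is (letter's place in the alphabet, a=1) + 7.
On split: s=19→26, p=16→23, l=12→19, i=9→16, t=20→27.

26-23-19-16-27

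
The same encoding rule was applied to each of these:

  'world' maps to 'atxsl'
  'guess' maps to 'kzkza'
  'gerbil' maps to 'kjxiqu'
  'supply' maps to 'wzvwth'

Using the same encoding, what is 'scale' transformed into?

whgsm

In world: w→a is +4, o→t is +5, r→x is +6, l→s is +7 — the shift increases by 1 each position. Each letter shifts forward by (position + 4), i.e. 4, 5, 6, … — the shift grows by one for each successive letter.
Applying it to scale: s+4=w, c+5=h, a+6=g, l+7=s, e+8=m.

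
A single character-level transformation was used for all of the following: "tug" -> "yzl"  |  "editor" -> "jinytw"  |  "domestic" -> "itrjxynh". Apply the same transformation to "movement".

rtajrjsy

Compare letters: t→y is +5, u→z is +5, g→l is +5 — a constant shift. It's a constant shift of +5 (ROT5).
On movement: m+5=r, o+5=t, v+5=a, e+5=j, m+5=r, e+5=j, n+5=s, t+5=y.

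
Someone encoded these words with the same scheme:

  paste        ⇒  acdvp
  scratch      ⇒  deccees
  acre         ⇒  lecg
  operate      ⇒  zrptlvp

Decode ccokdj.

radish

Shifts by position in paste: pos 0: p→a (+11), pos 1: a→c (+2), pos 2: s→d (+11), pos 3: t→v (+2) — repeating every 2. The shifts repeat in a cycle of length 2: positions 0,1,… shift by +11, +2, then the pattern repeats.
Decoding ccokdj: c−11=r, c−2=a, o−11=d, k−2=i, d−11=s, j−2=h.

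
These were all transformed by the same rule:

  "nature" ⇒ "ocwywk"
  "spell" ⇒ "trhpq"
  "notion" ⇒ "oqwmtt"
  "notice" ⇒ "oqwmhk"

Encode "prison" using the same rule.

qtlwtt

Letter i (0-indexed) is shifted by i+1, so successive shifts are 1, 2, 3, ….
On prison: p+1=q, r+2=t, i+3=l, s+4=w, o+5=t, n+6=t.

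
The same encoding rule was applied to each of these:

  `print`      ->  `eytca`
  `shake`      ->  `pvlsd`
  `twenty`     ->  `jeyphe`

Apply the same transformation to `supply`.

The output letters match the input read backwards, each shifted +11: print reversed is tnirp. Two steps: reverse the string, then apply a Caesar shift of +11.
For supply: reverse → ylppus; then shift: y+11=j, l+11=w, p+11=a, p+11=a, u+11=f, s+11=d.

jwaafd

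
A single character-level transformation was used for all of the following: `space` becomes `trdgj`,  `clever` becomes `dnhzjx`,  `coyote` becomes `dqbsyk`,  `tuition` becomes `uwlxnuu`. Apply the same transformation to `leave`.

In space: s→t is +1, p→r is +2, a→d is +3, c→g is +4 — the shift increases by 1 each position. The shift increases by 1 at each position, starting from +1: 1, 2, 3, ….
On leave: l+1=m, e+2=g, a+3=d, v+4=z, e+5=j.

mgdzj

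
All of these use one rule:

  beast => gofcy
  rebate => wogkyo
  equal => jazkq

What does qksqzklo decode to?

language

Shifts by position in beast: pos 0: b→g (+5), pos 1: e→o (+10), pos 2: a→f (+5), pos 3: s→c (+10) — repeating every 2. A repeating key of period 2 is used — shifts +5, +10 over and over.
Undoing it on qksqzklo: q−5=l, k−10=a, s−5=n, q−10=g, z−5=u, k−10=a, l−5=g, o−10=e.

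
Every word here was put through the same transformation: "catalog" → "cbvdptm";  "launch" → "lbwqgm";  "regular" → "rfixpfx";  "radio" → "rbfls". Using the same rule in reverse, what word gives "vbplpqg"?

In catalog: c→c is +0, a→b is +1, t→v is +2, a→d is +3 — the shift increases by 1 each position. The shift increases by 1 at each position, starting from +0: 0, 1, 2, ….
Reversing it on vbplpqg: v−0=v, b−1=a, p−2=n, l−3=i, p−4=l, q−5=l, g−6=a.

vanilla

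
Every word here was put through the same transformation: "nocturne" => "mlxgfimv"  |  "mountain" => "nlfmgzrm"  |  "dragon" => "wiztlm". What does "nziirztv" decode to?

Each pair mirrors across the alphabet (n↔m, o↔l, c↔x): positions sum to 25. This is the alphabet-reversal cipher (Atbash): a becomes z, b becomes y, etc.
Reversing it on nziirztv: n↔m, z↔a, i↔r, i↔r, r↔i, z↔a, t↔g, v↔e.

marriage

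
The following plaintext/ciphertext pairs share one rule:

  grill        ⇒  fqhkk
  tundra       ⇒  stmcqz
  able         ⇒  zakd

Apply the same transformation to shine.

rghmd

Compare letters: g→f is +25, r→q is +25, i→h is +25 — a constant shift. Each letter is shifted forward by 25 in the alphabet (a Caesar shift of +25).
On shine: s+25=r, h+25=g, i+25=h, n+25=m, e+25=d.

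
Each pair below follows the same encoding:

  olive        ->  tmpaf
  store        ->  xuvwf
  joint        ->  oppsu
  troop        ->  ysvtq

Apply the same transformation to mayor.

Shifts by position in olive: pos 0: o→t (+5), pos 1: l→m (+1), pos 2: i→p (+7), pos 3: v→a (+5), pos 4: e→f (+1) — repeating every 3. A repeating key of period 3 is used — shifts +5, +1, +7 over and over.
For mayor: m+5=r, a+1=b, y+7=f, o+5=t, r+1=s.

rbfts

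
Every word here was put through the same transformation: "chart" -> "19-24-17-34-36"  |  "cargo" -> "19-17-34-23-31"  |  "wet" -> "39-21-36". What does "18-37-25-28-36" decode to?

built

c is letter #3 and maps to 19: an offset of 16. The number is (letter's place in the alphabet, a=1) + 16.
Decoding 18-37-25-28-36: 18→(18−16)÷1=2=b, 37→(37−16)÷1=21=u, 25→(25−16)÷1=9=i, 28→(28−16)÷1=12=l, 36→(36−16)÷1=20=t.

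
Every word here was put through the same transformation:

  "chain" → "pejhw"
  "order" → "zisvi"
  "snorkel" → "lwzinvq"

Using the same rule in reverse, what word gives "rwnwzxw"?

Treating letters as 0–25, the rule is x ↦ 3x + 9 (mod 26).
Decoding rwnwzxw: r(17)→9·(17−9)≡20=u; w(22)→9·(22−9)≡13=n; n(13)→9·(13−9)≡10=k; w(22)→9·(22−9)≡13=n; z(25)→9·(25−9)≡14=o; x(23)→9·(23−9)≡22=w; w(22)→9·(22−9)≡13=n (all mod 26).

unknown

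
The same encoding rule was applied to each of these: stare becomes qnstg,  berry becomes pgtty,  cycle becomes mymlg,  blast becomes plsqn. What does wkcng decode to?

s(18)→q(16) and t(19)→n(13) fit y≡23x+18 (mod 26); the inverse of 23 mod 26 is 17. Each letter's alphabet position (a=0..z=25) is mapped through 23·x+18 mod 26 — an affine cipher.
Reversing it on wkcng: w(22)→17·(22−18)≡16=q; k(10)→17·(10−18)≡20=u; c(2)→17·(2−18)≡14=o; n(13)→17·(13−18)≡19=t; g(6)→17·(6−18)≡4=e (all mod 26).

quote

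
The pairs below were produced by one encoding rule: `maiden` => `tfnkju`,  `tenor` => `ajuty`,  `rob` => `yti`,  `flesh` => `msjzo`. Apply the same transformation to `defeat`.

kjmjfa

The shift depends on letter class: consonant m→t is +7, but vowel a→f is +5. The rule splits by letter class: vowels +5, consonants +7.
For defeat: d(cons)+7=k, e(vowel)+5=j, f(cons)+7=m, e(vowel)+5=j, a(vowel)+5=f, t(cons)+7=a.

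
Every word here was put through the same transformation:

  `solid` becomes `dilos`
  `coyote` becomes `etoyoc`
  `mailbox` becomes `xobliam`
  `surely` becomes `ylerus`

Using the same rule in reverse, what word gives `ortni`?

intro

The word is simply reversed.
Decoding ortni: then reverse → intro.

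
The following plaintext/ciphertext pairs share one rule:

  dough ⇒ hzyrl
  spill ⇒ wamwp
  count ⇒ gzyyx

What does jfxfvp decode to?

A repeating key of period 2 is used — shifts +4, +11 over and over.
Reversing it on jfxfvp: j−4=f, f−11=u, x−4=t, f−11=u, v−4=r, p−11=e.

future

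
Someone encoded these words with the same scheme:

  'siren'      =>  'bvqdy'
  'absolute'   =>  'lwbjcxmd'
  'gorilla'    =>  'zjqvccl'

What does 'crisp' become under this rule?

This is an affine cipher: with a=0,…,z=25, each position x becomes (11x+11) mod 26.
On crisp: c(2)→11·2+11≡7=h; r(17)→11·17+11≡16=q; i(8)→11·8+11≡21=v; s(18)→11·18+11≡1=b; p(15)→11·15+11≡20=u (all mod 26).

hqvbu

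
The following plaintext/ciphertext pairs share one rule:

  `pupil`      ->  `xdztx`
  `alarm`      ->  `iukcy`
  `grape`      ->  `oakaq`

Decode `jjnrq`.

The shift increases by 1 at each position, starting from +8: 8, 9, 10, ….
Decoding jjnrq: j−8=b, j−9=a, n−10=d, r−11=g, q−12=e.

badge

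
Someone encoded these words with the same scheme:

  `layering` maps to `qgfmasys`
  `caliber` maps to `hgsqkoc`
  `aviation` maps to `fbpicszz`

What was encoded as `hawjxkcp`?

cupboard

Each letter shifts forward by (position + 5), i.e. 5, 6, 7, … — the shift grows by one for each successive letter.
Decoding hawjxkcp: h−5=c, a−6=u, w−7=p, j−8=b, x−9=o, k−10=a, c−11=r, p−12=d.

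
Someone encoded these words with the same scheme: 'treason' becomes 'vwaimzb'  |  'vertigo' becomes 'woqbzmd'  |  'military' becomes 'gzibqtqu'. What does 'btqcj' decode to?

The word is reversed, then every letter is shifted forward by 8.
Decoding btqcj: shift back: b−8=t, t−8=l, q−8=i, c−8=u, j−8=b → tliub; then reverse → built.

built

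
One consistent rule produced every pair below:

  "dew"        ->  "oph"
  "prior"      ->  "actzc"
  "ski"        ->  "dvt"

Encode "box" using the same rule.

mzi

Compare letters: d→o is +11, e→p is +11, w→h is +11 — a constant shift. Every letter moves 11 places later in the alphabet, wrapping around z→a.
Applying it to box: b+11=m, o+11=z, x+11=i.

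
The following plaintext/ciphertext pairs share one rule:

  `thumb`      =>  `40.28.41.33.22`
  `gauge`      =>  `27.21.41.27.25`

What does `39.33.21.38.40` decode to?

t is letter #20 and maps to 40: an offset of 20. Each letter is replaced by its alphabet position (a=1..z=26) + 20.
Reversing it on 39.33.21.38.40: 39→(39−20)÷1=19=s, 33→(33−20)÷1=13=m, 21→(21−20)÷1=1=a, 38→(38−20)÷1=18=r, 40→(40−20)÷1=20=t.

smart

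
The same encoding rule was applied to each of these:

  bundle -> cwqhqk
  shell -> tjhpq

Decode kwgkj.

judge

In bundle: b→c is +1, u→w is +2, n→q is +3, d→h is +4 — the shift increases by 1 each position. Letter i (0-indexed) is shifted by i+1, so successive shifts are 1, 2, 3, ….
Decoding kwgkj: k−1=j, w−2=u, g−3=d, k−4=g, j−5=e.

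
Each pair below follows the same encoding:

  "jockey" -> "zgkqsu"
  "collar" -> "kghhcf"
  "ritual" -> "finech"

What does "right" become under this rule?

j(9)→z(25) and o(14)→g(6) fit y≡17x+2 (mod 26); the inverse of 17 mod 26 is 23. Treating letters as 0–25, the rule is x ↦ 17x + 2 (mod 26).
For right: r(17)→17·17+2≡5=f; i(8)→17·8+2≡8=i; g(6)→17·6+2≡0=a; h(7)→17·7+2≡17=r; t(19)→17·19+2≡13=n (all mod 26).

fiarn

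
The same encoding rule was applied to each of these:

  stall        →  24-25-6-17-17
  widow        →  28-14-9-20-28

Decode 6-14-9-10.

s is letter #19 and maps to 24: an offset of 5. The number is (letter's place in the alphabet, a=1) + 5.
Decoding 6-14-9-10: 6→(6−5)÷1=1=a, 14→(14−5)÷1=9=i, 9→(9−5)÷1=4=d, 10→(10−5)÷1=5=e.

aide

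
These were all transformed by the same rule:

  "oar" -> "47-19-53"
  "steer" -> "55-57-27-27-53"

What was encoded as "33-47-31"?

o(#15)→47 and a(#1)→19: differences scale by 2, so n = 2·pos + 17. The formula is n = 2×(alphabet index, a=1) + 17.
Reversing it on 33-47-31: 33→(33−17)÷2=8=h, 47→(47−17)÷2=15=o, 31→(31−17)÷2=7=g.

hog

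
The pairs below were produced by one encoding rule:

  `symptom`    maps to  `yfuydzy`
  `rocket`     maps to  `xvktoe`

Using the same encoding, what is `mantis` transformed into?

shvcsd

In symptom: s→y is +6, y→f is +7, m→u is +8, p→y is +9 — the shift increases by 1 each position. The shift increases by 1 at each position, starting from +6: 6, 7, 8, ….
On mantis: m+6=s, a+7=h, n+8=v, t+9=c, i+10=s, s+11=d.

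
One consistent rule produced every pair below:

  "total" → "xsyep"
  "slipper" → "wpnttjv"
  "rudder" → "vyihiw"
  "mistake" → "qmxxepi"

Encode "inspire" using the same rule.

mrxtmwi

Shifts by position in total: pos 0: t→x (+4), pos 1: o→s (+4), pos 2: t→y (+5), pos 3: a→e (+4), pos 4: l→p (+4) — repeating every 3. The shifts repeat in a cycle of length 3: positions 0,1,… shift by +4, +4, +5, then the pattern repeats.
For inspire: i+4=m, n+4=r, s+5=x, p+4=t, i+4=m, r+5=w, e+4=i.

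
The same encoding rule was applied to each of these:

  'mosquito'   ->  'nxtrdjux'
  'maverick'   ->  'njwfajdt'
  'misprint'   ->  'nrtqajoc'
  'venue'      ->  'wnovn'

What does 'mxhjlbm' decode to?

Shifts by position in mosquito: pos 0: m→n (+1), pos 1: o→x (+9), pos 2: s→t (+1), pos 3: q→r (+1), pos 4: u→d (+9), pos 5: i→j (+1) — repeating every 3. The shifts repeat in a cycle of length 3: positions 0,1,… shift by +1, +9, +1, then the pattern repeats.
Decoding mxhjlbm: m−1=l, x−9=o, h−1=g, j−1=i, l−9=c, b−1=a, m−1=l.

logical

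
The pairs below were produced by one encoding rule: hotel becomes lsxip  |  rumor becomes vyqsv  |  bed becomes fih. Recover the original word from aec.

This is a Caesar cipher with shift 4.
Decoding aec: a−4=w, e−4=a, c−4=y.

way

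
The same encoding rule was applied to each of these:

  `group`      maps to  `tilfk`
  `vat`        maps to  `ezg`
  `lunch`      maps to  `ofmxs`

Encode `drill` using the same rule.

wiroo

Each pair mirrors across the alphabet (g↔t, r↔i, o↔l): positions sum to 25. Letters are reflected about the middle of the alphabet (position → 25−position): Atbash.
On drill: d↔w, r↔i, i↔r, l↔o, l↔o.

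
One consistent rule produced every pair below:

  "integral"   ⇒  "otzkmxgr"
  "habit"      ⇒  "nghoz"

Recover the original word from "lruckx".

Compare letters: i→o is +6, n→t is +6, t→z is +6 — a constant shift. Each letter is shifted forward by 6 in the alphabet (a Caesar shift of +6).
Undoing it on lruckx: l−6=f, r−6=l, u−6=o, c−6=w, k−6=e, x−6=r.

flower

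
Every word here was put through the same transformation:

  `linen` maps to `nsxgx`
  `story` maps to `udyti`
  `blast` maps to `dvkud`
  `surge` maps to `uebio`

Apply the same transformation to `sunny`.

uexpi

Shifts by position in linen: pos 0: l→n (+2), pos 1: i→s (+10), pos 2: n→x (+10), pos 3: e→g (+2), pos 4: n→x (+10) — repeating every 3. The shifts repeat in a cycle of length 3: positions 0,1,… shift by +2, +10, +10, then the pattern repeats.
For sunny: s+2=u, u+10=e, n+10=x, n+2=p, y+10=i.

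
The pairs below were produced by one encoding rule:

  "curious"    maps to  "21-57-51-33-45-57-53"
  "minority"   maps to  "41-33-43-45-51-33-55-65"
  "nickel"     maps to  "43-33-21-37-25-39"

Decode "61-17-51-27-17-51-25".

Each letter becomes 2×(its alphabet position, a=1..z=26) + 15.
Undoing it on 61-17-51-27-17-51-25: 61→(61−15)÷2=23=w, 17→(17−15)÷2=1=a, 51→(51−15)÷2=18=r, 27→(27−15)÷2=6=f, 17→(17−15)÷2=1=a, 51→(51−15)÷2=18=r, 25→(25−15)÷2=5=e.

warfare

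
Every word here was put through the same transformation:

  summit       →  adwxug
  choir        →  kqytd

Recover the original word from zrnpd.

rider

Letter i (0-indexed) is shifted by i+8, so successive shifts are 8, 9, 10, ….
Reversing it on zrnpd: z−8=r, r−9=i, n−10=d, p−11=e, d−12=r.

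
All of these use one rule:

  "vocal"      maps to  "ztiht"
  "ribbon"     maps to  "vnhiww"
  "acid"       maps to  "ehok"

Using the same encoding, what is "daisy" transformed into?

hfozg

In vocal: v→z is +4, o→t is +5, c→i is +6, a→h is +7 — the shift increases by 1 each position. The shift increases by 1 at each position, starting from +4: 4, 5, 6, ….
On daisy: d+4=h, a+5=f, i+6=o, s+7=z, y+8=g.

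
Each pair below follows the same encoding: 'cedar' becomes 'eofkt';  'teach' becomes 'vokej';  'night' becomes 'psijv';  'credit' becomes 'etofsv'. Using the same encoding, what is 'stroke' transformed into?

uvtymo

The shift depends on letter class: consonant c→e is +2, but vowel e→o is +10. The rule splits by letter class: vowels +10, consonants +2.
Applying it to stroke: s(cons)+2=u, t(cons)+2=v, r(cons)+2=t, o(vowel)+10=y, k(cons)+2=m, e(vowel)+10=o.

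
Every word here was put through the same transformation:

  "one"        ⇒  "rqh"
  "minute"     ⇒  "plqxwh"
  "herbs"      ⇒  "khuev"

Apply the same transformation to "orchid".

rufklg

Compare letters: o→r is +3, n→q is +3, e→h is +3 — a constant shift. It's a constant shift of +3 (ROT3).
Applying it to orchid: o+3=r, r+3=u, c+3=f, h+3=k, i+3=l, d+3=g.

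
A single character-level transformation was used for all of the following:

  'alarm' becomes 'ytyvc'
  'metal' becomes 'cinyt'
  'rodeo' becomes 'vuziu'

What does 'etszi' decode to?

This is an affine cipher: with a=0,…,z=25, each position x becomes (9x+24) mod 26.
Undoing it on etszi: e(4)→3·(4−24)≡18=s; t(19)→3·(19−24)≡11=l; s(18)→3·(18−24)≡8=i; z(25)→3·(25−24)≡3=d; i(8)→3·(8−24)≡4=e (all mod 26).

slide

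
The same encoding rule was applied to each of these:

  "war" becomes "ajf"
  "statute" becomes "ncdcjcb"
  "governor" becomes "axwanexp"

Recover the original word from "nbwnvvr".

The output letters match the input read backwards, each shifted +9: war reversed is raw. The word is reversed, then every letter is shifted forward by 9.
Undoing it on nbwnvvr: shift back: n−9=e, b−9=s, w−9=n, n−9=e, v−9=m, v−9=m, r−9=i → esnemmi; then reverse → immense.

immense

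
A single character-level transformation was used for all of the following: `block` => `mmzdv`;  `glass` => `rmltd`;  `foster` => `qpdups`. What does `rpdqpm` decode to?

Shifts by position in block: pos 0: b→m (+11), pos 1: l→m (+1), pos 2: o→z (+11), pos 3: c→d (+1) — repeating every 2. A repeating key of period 2 is used — shifts +11, +1 over and over.
Reversing it on rpdqpm: r−11=g, p−1=o, d−11=s, q−1=p, p−11=e, m−1=l.

gospel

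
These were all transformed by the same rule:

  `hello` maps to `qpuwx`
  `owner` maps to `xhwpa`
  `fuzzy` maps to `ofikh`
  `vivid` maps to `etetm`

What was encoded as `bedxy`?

The shifts repeat in a cycle of length 2: positions 0,1,… shift by +9, +11, then the pattern repeats.
Undoing it on bedxy: b−9=s, e−11=t, d−9=u, x−11=m, y−9=p.

stump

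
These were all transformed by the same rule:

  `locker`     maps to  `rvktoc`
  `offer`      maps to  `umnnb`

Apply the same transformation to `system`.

yfacox

In locker: l→r is +6, o→v is +7, c→k is +8, k→t is +9 — the shift increases by 1 each position. Each letter shifts forward by (position + 6), i.e. 6, 7, 8, … — the shift grows by one for each successive letter.
For system: s+6=y, y+7=f, s+8=a, t+9=c, e+10=o, m+11=x.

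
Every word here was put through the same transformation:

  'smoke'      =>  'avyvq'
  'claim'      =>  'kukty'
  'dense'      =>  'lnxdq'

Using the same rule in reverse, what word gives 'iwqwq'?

angle

In smoke: s→a is +8, m→v is +9, o→y is +10, k→v is +11 — the shift increases by 1 each position. Each letter shifts forward by (position + 8), i.e. 8, 9, 10, … — the shift grows by one for each successive letter.
Reversing it on iwqwq: i−8=a, w−9=n, q−10=g, w−11=l, q−12=e.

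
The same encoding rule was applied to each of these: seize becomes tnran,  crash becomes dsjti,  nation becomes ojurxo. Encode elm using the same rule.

The shift depends on letter class: consonant s→t is +1, but vowel e→n is +9. The rule splits by letter class: vowels +9, consonants +1.
On elm: e(vowel)+9=n, l(cons)+1=m, m(cons)+1=n.

nmn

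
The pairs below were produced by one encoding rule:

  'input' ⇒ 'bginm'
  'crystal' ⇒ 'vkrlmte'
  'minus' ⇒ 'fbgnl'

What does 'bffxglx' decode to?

immense

Compare letters: i→b is +19, n→g is +19, p→i is +19 — a constant shift. It's a constant shift of +19 (ROT19).
Undoing it on bffxglx: b−19=i, f−19=m, f−19=m, x−19=e, g−19=n, l−19=s, x−19=e.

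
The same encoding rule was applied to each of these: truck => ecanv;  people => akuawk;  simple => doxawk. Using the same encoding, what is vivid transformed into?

gogoo

The rule splits by letter class: vowels +6, consonants +11.
Applying it to vivid: v(cons)+11=g, i(vowel)+6=o, v(cons)+11=g, i(vowel)+6=o, d(cons)+11=o.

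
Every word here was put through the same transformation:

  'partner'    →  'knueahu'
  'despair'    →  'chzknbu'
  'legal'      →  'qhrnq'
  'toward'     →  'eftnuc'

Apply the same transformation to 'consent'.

p(15)→k(10) and a(0)→n(13) fit y≡5x+13 (mod 26); the inverse of 5 mod 26 is 21. This is an affine cipher: with a=0,…,z=25, each position x becomes (5x+13) mod 26.
For consent: c(2)→5·2+13≡23=x; o(14)→5·14+13≡5=f; n(13)→5·13+13≡0=a; s(18)→5·18+13≡25=z; e(4)→5·4+13≡7=h; n(13)→5·13+13≡0=a; t(19)→5·19+13≡4=e (all mod 26).

xfazhae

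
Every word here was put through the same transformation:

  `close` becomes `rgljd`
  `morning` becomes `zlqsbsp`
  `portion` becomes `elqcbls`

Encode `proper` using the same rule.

c(2)→r(17) and l(11)→g(6) fit y≡19x+5 (mod 26); the inverse of 19 mod 26 is 11. This is an affine cipher: with a=0,…,z=25, each position x becomes (19x+5) mod 26.
For proper: p(15)→19·15+5≡4=e; r(17)→19·17+5≡16=q; o(14)→19·14+5≡11=l; p(15)→19·15+5≡4=e; e(4)→19·4+5≡3=d; r(17)→19·17+5≡16=q (all mod 26).

eqledq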